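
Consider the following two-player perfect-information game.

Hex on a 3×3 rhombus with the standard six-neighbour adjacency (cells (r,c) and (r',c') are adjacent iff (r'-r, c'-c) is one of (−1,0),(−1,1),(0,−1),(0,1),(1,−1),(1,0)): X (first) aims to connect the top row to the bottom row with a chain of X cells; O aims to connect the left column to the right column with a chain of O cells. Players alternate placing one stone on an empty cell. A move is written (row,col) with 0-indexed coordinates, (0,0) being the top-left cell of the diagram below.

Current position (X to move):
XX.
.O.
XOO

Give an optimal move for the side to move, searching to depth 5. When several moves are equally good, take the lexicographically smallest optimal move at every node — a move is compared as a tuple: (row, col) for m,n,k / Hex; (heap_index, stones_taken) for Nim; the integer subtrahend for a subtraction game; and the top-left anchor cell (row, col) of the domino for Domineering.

X's best at [XX./.O./XOO]: (1,0)

p1 X@[XX./.O./XOO]: (0,2)[XXX/.O./XOO]-1 (1,0)[XX./XO./XOO]+1* (1,2)[XX./.OX/XOO]-1
p2 O@[XX./XO./XOO] terminal -1; root [XX./.O./XOO] d5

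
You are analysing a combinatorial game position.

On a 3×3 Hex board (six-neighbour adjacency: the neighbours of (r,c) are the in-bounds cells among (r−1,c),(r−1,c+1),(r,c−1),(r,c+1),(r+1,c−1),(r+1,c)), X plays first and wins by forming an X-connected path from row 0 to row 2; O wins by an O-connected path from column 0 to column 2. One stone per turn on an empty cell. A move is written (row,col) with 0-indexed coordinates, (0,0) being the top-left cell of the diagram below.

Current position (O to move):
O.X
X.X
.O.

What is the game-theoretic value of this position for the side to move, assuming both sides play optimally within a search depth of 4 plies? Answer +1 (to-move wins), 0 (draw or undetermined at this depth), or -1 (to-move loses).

[O.X/X.X/.O.] O move#1: (0,1):-1/OOX/X.X/.O.*, (1,1):-1/O.X/XOX/.O., (2,0):-1/O.X/X.X/OO., (2,2):-1/O.X/X.X/.OO
[OOX/X.X/.O.] X move#2: (1,1):+1/OOX/XXX/.O.*, (2,0):+1/OOX/X.X/XO., (2,2):+1/OOX/X.X/.OX
[OOX/XXX/.O.] O move#3: (2,0):-1/OOX/XXX/OO.*, (2,2):-1/OOX/XXX/.OO
[OOX/XXX/OO.] X move#4: (2,2):+1/OOX/XXX/OOX*
[OOX/XXX/OOX] end (terminal -1, O#5); searched O.X/X.X/.O. to 4

value(O.X/X.X/.O., O) = -1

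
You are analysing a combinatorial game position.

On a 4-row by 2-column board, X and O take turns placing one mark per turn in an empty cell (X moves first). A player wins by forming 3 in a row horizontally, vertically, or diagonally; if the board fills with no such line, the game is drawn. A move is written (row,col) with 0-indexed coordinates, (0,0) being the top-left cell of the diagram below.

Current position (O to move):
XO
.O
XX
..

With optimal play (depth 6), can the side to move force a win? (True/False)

O winning at [XO/.O/XX/..]: False

p1 O@[XO/.O/XX/..]: (1,0)[XO/OO/XX/..]+0* (3,0)[XO/.O/XX/O.]-1 (3,1)[XO/.O/XX/.O]-1
p2 X@[XO/OO/XX/..]: (3,0)[XO/OO/XX/X.]+0* (3,1)[XO/OO/XX/.X]+0
p3 O@[XO/OO/XX/X.]: (3,1)[XO/OO/XX/XO]+0*
p4 X@[XO/OO/XX/XO] terminal +0; root [XO/.O/XX/..] d6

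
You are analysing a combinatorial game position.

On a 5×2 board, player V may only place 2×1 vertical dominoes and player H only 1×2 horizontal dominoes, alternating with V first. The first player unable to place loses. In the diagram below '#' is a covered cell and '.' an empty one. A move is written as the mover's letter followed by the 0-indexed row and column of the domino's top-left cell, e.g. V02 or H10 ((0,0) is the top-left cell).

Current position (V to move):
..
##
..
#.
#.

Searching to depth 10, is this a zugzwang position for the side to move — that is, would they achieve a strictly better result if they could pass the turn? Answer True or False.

zugzwang(../##/../#./#., V) = False

ply 1, V at ../##/../#./#. | V21=-1→../##/.#/##/#.*; V31=-1→../##/../##/##
ply 2, H at ../##/.#/##/#. | H00=+1→##/##/.#/##/#.*
ply 3: ##/##/.#/##/#. is terminal -1 (V); from ../##/../#./#. depth 10
suppose V passes — search the same position with H to move:
pass> ply 1, H at ../##/../#./#. | H00=-1→##/##/../#./#.; H20=+1→../##/##/#./#.*
pass> ply 2, V at ../##/##/#./#. | V31=-1→../##/##/##/##*
pass> ply 3, H at ../##/##/##/## | H00=+1→##/##/##/##/##*
pass> ply 4: ##/##/##/##/## is terminal -1 (V); from ../##/../#./#. depth 10
for V: play -1, pass -1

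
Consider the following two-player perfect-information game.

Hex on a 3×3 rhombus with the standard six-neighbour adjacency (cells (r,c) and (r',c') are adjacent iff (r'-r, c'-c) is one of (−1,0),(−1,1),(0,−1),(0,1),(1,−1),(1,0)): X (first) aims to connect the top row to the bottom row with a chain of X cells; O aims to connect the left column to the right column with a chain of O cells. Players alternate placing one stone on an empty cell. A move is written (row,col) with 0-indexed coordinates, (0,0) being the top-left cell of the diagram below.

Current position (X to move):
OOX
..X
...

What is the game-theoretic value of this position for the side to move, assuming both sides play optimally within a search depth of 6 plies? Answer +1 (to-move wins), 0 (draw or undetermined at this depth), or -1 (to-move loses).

value(OOX/..X/..., X) = +1

p1 X@[OOX/..X/...]: (1,0)[OOX/X.X/...]+1* (1,1)[OOX/.XX/...]+1 (2,0)[OOX/..X/X..]+1 (2,1)[OOX/..X/.X.]+1 (2,2)[OOX/..X/..X]+1
p2 O@[OOX/X.X/...]: (1,1)[OOX/XOX/...]-1* (2,0)[OOX/X.X/O..]-1 (2,1)[OOX/X.X/.O.]-1 (2,2)[OOX/X.X/..O]-1
p3 X@[OOX/XOX/...]: (2,0)[OOX/XOX/X..]+1* (2,1)[OOX/XOX/.X.]+1 (2,2)[OOX/XOX/..X]+1
p4 O@[OOX/XOX/X..]: (2,1)[OOX/XOX/XO.]-1* (2,2)[OOX/XOX/X.O]-1
p5 X@[OOX/XOX/XO.]: (2,2)[OOX/XOX/XOX]+1*
p6 O@[OOX/XOX/XOX] terminal -1; root [OOX/..X/...] d6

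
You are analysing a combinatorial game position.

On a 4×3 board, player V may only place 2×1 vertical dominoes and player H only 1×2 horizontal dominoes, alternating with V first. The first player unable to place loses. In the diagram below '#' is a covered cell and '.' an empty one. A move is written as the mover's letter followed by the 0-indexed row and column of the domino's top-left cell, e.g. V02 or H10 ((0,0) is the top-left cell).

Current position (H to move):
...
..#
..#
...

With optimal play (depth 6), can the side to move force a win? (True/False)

H winning at [.../..#/..#/...]: False

[.../..#/..#/...] H move#1: H00:-1/##./..#/..#/...*, H01:-1/.##/..#/..#/..., H10:-1/.../###/..#/..., H20:-1/.../..#/###/..., H30:-1/.../..#/..#/##., H31:-1/.../..#/..#/.##
[##./..#/..#/...] V move#2: V10:+1/##./#.#/#.#/...*, V11:+1/##./.##/.##/..., V20:+1/##./..#/#.#/#.., V21:+1/##./..#/.##/.#.
[##./#.#/#.#/...] H move#3: H30:-1/##./#.#/#.#/##.*, H31:-1/##./#.#/#.#/.##
[##./#.#/#.#/##.] V move#4: V11:+1/##./###/###/##.*
[##./###/###/##.] end (terminal -1, H#5); searched .../..#/..#/... to 6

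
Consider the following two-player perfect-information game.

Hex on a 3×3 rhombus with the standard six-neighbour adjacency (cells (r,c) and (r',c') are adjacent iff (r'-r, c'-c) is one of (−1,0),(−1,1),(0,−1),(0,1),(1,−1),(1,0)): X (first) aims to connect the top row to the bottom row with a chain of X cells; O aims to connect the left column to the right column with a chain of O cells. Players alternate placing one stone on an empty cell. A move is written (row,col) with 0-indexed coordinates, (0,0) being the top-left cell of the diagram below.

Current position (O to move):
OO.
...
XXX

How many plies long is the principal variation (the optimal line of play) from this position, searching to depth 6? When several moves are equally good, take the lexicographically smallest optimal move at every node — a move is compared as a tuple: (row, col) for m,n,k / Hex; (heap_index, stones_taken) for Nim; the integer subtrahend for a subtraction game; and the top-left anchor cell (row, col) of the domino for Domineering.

PV length from [OO./.../XXX]: 1 ply

p1 O@[OO./.../XXX]: (0,2)[OOO/.../XXX]+1* (1,0)[OO./O../XXX]-1 (1,1)[OO./.O./XXX]+1 (1,2)[OO./..O/XXX]+1
p2 X@[OOO/.../XXX] terminal -1; root [OO./.../XXX] d6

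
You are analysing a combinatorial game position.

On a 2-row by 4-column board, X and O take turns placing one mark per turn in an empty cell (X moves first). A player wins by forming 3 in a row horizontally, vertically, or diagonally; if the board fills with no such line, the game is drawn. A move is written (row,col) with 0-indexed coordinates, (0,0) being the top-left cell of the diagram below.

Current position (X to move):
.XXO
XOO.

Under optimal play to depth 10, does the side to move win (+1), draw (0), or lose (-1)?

[.XXO/XOO.] X move#1: (0,0):+1/XXXO/XOO.*, (1,3):+0/.XXO/XOOX
[XXXO/XOO.] end (terminal -1, O#2); searched .XXO/XOO. to 10

value(.XXO/XOO., X) = +1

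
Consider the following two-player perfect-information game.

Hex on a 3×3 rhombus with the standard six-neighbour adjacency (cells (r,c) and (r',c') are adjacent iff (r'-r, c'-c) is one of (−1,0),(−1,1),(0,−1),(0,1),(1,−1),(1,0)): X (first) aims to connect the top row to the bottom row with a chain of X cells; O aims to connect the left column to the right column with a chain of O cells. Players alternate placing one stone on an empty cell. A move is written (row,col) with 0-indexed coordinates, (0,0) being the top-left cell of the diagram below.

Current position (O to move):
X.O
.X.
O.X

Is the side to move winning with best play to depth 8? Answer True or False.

O winning at [X.O/.X./O.X]: False

ply 1, O at X.O/.X./O.X | (0,1)=-1→XOO/.X./O.X*; (1,0)=-1→X.O/OX./O.X; (1,2)=-1→X.O/.XO/O.X; (2,1)=-1→X.O/.X./OOX
ply 2, X at XOO/.X./O.X | (1,0)=+1→XOO/XX./O.X*; (1,2)=-1→XOO/.XX/O.X; (2,1)=-1→XOO/.X./OXX
ply 3, O at XOO/XX./O.X | (1,2)=-1→XOO/XXO/O.X*; (2,1)=-1→XOO/XX./OOX
ply 4, X at XOO/XXO/O.X | (2,1)=+1→XOO/XXO/OXX*
ply 5: XOO/XXO/OXX is terminal -1 (O); from X.O/.X./O.X depth 8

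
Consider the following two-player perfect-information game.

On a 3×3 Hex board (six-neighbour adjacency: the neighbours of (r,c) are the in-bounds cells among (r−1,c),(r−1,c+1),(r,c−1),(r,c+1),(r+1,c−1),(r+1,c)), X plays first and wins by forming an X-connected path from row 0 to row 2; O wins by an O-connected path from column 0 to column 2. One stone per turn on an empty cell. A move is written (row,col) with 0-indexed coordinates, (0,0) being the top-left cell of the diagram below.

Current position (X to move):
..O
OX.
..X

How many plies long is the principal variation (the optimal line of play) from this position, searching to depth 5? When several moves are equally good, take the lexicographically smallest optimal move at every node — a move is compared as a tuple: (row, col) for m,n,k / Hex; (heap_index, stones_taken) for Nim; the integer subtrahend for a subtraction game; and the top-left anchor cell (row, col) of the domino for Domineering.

PV length from [..O/OX./..X]: 3 plies

[..O/OX./..X] X move#1: (0,0):-1/X.O/OX./..X, (0,1):+1/.XO/OX./..X*, (1,2):-1/..O/OXX/..X, (2,0):-1/..O/OX./X.X, (2,1):-1/..O/OX./.XX
[.XO/OX./..X] O move#2: (0,0):-1/OXO/OX./..X*, (1,2):-1/.XO/OXO/..X, (2,0):-1/.XO/OX./O.X, (2,1):-1/.XO/OX./.OX
[OXO/OX./..X] X move#3: (1,2):+1/OXO/OXX/..X*, (2,0):+1/OXO/OX./X.X, (2,1):+1/OXO/OX./.XX
[OXO/OXX/..X] end (terminal -1, O#4); searched ..O/OX./..X to 5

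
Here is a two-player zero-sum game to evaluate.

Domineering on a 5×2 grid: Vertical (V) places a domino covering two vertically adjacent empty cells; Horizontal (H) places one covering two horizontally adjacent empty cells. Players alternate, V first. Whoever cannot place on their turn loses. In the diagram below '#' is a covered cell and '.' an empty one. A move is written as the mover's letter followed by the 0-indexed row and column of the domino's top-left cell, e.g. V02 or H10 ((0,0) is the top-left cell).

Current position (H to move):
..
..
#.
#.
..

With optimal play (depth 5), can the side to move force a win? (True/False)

[../../#./#./..] H move#1: H00:+1/##/../#./#./..*, H10:+1/../##/#./#./.., H40:-1/../../#./#./##
[##/../#./#./..] V move#2: V11:-1/##/.#/##/#./..*, V21:-1/##/../##/##/.., V31:-1/##/../#./##/.#
[##/.#/##/#./..] H move#3: H40:+1/##/.#/##/#./##*
[##/.#/##/#./##] end (terminal -1, V#4); searched ../../#./#./.. to 5

H winning at [../../#./#./..]: True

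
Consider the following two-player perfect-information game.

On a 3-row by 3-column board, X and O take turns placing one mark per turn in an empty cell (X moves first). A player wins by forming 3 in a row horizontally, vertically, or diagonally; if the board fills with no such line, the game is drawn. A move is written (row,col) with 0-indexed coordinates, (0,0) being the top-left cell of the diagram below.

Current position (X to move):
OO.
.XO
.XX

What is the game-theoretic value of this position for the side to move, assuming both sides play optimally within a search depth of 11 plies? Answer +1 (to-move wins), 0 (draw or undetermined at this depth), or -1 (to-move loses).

ply 1, X at OO./.XO/.XX | (0,2)=+0→OOX/.XO/.XX; (1,0)=-1→OO./XXO/.XX; (2,0)=+1→OO./.XO/XXX*
ply 2: OO./.XO/XXX is terminal -1 (O); from OO./.XO/.XX depth 11

value(OO./.XO/.XX, X) = +1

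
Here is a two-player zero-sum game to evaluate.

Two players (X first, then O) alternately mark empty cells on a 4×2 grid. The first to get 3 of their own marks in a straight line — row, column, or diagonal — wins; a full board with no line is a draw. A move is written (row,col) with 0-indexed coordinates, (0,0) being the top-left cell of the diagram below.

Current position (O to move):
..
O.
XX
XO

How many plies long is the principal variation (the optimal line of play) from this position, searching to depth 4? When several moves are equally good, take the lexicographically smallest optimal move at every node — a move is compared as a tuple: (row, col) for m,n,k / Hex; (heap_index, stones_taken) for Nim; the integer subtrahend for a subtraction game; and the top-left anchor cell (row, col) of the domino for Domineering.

ply 1, O at ../O./XX/XO | (0,0)=+0→O./O./XX/XO*; (0,1)=+0→.O/O./XX/XO; (1,1)=+0→../OO/XX/XO
ply 2, X at O./O./XX/XO | (0,1)=+0→OX/O./XX/XO*; (1,1)=+0→O./OX/XX/XO
ply 3, O at OX/O./XX/XO | (1,1)=+0→OX/OO/XX/XO*
ply 4: OX/OO/XX/XO is terminal +0 (X); from ../O./XX/XO depth 4

PV length from [../O./XX/XO]: 3 plies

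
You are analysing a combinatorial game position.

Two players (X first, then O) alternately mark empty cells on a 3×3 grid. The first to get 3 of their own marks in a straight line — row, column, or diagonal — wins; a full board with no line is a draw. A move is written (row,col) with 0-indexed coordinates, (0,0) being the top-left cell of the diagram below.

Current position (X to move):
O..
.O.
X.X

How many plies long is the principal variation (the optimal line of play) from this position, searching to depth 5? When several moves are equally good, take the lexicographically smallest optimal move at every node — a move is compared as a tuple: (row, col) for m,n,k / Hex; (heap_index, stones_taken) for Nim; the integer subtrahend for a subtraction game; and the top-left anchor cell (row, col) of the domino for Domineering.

p1 X@[O../.O./X.X]: (0,1)[OX./.O./X.X]+0 (0,2)[O.X/.O./X.X]+1* (1,0)[O../XO./X.X]+0 (1,2)[O../.OX/X.X]+1 (2,1)[O../.O./XXX]+1
p2 O@[O.X/.O./X.X]: (0,1)[OOX/.O./X.X]-1* (1,0)[O.X/OO./X.X]-1 (1,2)[O.X/.OO/X.X]-1 (2,1)[O.X/.O./XOX]-1
p3 X@[OOX/.O./X.X]: (1,0)[OOX/XO./X.X]-1 (1,2)[OOX/.OX/X.X]+1* (2,1)[OOX/.O./XXX]+1
p4 O@[OOX/.OX/X.X] terminal -1; root [O../.O./X.X] d5

PV length from [O../.O./X.X]: 3 plies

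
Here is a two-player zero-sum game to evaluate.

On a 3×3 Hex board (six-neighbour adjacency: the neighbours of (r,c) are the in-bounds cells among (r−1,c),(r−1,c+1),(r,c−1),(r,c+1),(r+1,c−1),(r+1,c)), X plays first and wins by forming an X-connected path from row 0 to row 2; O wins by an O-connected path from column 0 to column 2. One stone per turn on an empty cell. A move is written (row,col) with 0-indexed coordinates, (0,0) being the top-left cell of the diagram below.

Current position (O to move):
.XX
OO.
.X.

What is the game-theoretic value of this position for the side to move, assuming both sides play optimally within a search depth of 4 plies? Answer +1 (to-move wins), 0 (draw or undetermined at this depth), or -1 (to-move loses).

value(.XX/OO./.X., O) = +1

[.XX/OO./.X.] O move#1: (0,0):-1/OXX/OO./.X., (1,2):+1/.XX/OOO/.X.*, (2,0):-1/.XX/OO./OX., (2,2):-1/.XX/OO./.XO
[.XX/OOO/.X.] end (terminal -1, X#2); searched .XX/OO./.X. to 4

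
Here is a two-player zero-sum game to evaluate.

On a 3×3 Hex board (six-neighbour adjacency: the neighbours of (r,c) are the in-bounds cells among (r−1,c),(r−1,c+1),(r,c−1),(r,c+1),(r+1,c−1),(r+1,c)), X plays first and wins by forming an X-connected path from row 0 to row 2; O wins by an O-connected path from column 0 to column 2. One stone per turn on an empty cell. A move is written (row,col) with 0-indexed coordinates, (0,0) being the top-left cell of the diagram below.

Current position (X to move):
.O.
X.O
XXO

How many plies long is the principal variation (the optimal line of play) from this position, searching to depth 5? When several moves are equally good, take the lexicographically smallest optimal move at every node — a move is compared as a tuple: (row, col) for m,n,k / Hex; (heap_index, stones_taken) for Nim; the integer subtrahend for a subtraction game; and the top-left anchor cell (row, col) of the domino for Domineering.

PV length from [.O./X.O/XXO]: 1 ply

p1 X@[.O./X.O/XXO]: (0,0)[XO./X.O/XXO]+1* (0,2)[.OX/X.O/XXO]+1 (1,1)[.O./XXO/XXO]+1
p2 O@[XO./X.O/XXO] terminal -1; root [.O./X.O/XXO] d5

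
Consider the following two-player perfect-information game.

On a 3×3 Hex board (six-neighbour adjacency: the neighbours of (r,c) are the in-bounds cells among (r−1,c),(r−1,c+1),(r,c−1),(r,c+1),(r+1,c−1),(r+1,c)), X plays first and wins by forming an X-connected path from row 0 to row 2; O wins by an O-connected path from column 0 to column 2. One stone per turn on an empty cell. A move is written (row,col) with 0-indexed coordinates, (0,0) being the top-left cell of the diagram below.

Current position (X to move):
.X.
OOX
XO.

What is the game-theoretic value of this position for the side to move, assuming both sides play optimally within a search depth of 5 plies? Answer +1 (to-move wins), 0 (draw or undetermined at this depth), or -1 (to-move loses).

value(.X./OOX/XO., X) = -1

ply 1, X at .X./OOX/XO. | (0,0)=-1→XX./OOX/XO.*; (0,2)=-1→.XX/OOX/XO.; (2,2)=-1→.X./OOX/XOX
ply 2, O at XX./OOX/XO. | (0,2)=+1→XXO/OOX/XO.*; (2,2)=+1→XX./OOX/XOO
ply 3: XXO/OOX/XO. is terminal -1 (X); from .X./OOX/XO. depth 5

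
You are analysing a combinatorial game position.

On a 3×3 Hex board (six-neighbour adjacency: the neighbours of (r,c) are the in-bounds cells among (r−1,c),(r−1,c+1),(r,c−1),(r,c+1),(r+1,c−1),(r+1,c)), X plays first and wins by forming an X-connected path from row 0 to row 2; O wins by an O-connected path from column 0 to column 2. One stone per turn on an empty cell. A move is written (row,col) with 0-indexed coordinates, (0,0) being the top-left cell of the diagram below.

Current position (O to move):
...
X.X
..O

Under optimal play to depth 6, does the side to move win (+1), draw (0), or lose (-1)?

value(.../X.X/..O, O) = -1

ply 1, O at .../X.X/..O | (0,0)=-1→O../X.X/..O*; (0,1)=-1→.O./X.X/..O; (0,2)=-1→..O/X.X/..O; (1,1)=-1→.../XOX/..O; (2,0)=-1→.../X.X/O.O; (2,1)=-1→.../X.X/.OO
ply 2, X at O../X.X/..O | (0,1)=+1→OX./X.X/..O*; (0,2)=+1→O.X/X.X/..O; (1,1)=+1→O../XXX/..O; (2,0)=+1→O../X.X/X.O; (2,1)=+1→O../X.X/.XO
ply 3, O at OX./X.X/..O | (0,2)=-1→OXO/X.X/..O*; (1,1)=-1→OX./XOX/..O; (2,0)=-1→OX./X.X/O.O; (2,1)=-1→OX./X.X/.OO
ply 4, X at OXO/X.X/..O | (1,1)=+1→OXO/XXX/..O*; (2,0)=+1→OXO/X.X/X.O; (2,1)=+1→OXO/X.X/.XO
ply 5, O at OXO/XXX/..O | (2,0)=-1→OXO/XXX/O.O*; (2,1)=-1→OXO/XXX/.OO
ply 6, X at OXO/XXX/O.O | (2,1)=+1→OXO/XXX/OXO*
ply 7: OXO/XXX/OXO is terminal -1 (O); from .../X.X/..O depth 6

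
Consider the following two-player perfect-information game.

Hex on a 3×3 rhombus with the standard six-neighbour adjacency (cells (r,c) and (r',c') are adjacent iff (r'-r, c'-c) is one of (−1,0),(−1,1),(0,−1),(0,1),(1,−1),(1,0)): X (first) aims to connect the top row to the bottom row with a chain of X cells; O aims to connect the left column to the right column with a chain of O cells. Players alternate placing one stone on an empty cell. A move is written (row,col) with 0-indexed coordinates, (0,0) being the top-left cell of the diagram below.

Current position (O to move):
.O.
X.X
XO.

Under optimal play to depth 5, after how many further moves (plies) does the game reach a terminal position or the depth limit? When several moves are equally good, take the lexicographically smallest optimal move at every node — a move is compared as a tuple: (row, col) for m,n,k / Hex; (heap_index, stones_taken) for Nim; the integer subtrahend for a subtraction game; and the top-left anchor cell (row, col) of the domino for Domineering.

PV length from [.O./X.X/XO.]: 4 plies

p1 O@[.O./X.X/XO.]: (0,0)[OO./X.X/XO.]-1* (0,2)[.OO/X.X/XO.]-1 (1,1)[.O./XOX/XO.]-1 (2,2)[.O./X.X/XOO]-1
p2 X@[OO./X.X/XO.]: (0,2)[OOX/X.X/XO.]+1* (1,1)[OO./XXX/XO.]-1 (2,2)[OO./X.X/XOX]-1
p3 O@[OOX/X.X/XO.]: (1,1)[OOX/XOX/XO.]-1* (2,2)[OOX/X.X/XOO]-1
p4 X@[OOX/XOX/XO.]: (2,2)[OOX/XOX/XOX]+1*
p5 O@[OOX/XOX/XOX] terminal -1; root [.O./X.X/XO.] d5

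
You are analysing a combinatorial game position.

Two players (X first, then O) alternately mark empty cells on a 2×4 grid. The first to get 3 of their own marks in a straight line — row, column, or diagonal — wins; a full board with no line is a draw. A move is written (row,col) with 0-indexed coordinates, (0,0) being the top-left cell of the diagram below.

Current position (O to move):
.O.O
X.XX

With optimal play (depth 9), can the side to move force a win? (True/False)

[.O.O/X.XX] O move#1: (0,0):-1/OO.O/X.XX, (0,2):+1/.OOO/X.XX*, (1,1):+0/.O.O/XOXX
[.OOO/X.XX] end (terminal -1, X#2); searched .O.O/X.XX to 9

O winning at [.O.O/X.XX]: True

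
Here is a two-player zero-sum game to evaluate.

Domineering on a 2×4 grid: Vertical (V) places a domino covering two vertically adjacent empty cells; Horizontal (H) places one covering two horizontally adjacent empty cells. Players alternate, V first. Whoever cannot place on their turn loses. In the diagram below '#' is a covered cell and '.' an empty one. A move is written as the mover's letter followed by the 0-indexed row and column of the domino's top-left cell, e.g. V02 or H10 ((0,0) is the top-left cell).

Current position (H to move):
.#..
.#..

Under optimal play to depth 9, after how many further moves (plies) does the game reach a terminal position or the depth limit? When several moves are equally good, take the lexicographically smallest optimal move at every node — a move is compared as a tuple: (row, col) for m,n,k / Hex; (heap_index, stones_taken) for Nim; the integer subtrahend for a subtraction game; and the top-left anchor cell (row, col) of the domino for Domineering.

PV length from [.#../.#..]: 3 plies

p1 H@[.#../.#..]: H02[.###/.#..]+1* H12[.#../.###]+1
p2 V@[.###/.#..]: V00[####/##..]-1*
p3 H@[####/##..]: H12[####/####]+1*
p4 V@[####/####] terminal -1; root [.#../.#..] d9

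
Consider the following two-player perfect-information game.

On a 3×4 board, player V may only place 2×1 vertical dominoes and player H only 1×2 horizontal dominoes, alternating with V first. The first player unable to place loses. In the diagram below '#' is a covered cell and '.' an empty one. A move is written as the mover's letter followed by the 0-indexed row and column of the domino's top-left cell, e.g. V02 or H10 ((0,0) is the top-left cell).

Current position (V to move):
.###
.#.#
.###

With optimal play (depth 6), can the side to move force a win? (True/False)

V winning at [.###/.#.#/.###]: True

[.###/.#.#/.###] V move#1: V00:+1/####/##.#/.###*, V10:+1/.###/##.#/####
[####/##.#/.###] end (terminal -1, H#2); searched .###/.#.#/.### to 6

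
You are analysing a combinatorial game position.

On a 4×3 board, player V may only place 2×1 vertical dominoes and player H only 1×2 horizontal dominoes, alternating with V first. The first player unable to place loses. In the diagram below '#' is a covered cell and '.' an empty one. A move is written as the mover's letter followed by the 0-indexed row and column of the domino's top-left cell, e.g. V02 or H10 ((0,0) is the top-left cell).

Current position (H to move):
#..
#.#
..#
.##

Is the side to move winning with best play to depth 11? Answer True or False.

H winning at [#../#.#/..#/.##]: False

ply 1, H at #../#.#/..#/.## | H01=-1→###/#.#/..#/.##*; H20=-1→#../#.#/###/.##
ply 2, V at ###/#.#/..#/.## | V11=+1→###/###/.##/.##*; V20=+1→###/#.#/#.#/###
ply 3: ###/###/.##/.## is terminal -1 (H); from #../#.#/..#/.## depth 11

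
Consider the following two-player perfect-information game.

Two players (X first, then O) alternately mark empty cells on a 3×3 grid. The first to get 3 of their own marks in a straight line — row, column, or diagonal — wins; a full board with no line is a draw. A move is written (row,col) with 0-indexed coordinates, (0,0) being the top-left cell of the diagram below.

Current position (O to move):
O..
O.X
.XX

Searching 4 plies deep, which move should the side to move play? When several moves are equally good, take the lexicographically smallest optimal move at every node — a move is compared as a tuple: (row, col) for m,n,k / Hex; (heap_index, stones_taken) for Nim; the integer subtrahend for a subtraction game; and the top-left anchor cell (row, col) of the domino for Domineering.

O's best at [O../O.X/.XX]: (2,0)

p1 O@[O../O.X/.XX]: (0,1)[OO./O.X/.XX]-1 (0,2)[O.O/O.X/.XX]-1 (1,1)[O../OOX/.XX]-1 (2,0)[O../O.X/OXX]+1*
p2 X@[O../O.X/OXX] terminal -1; root [O../O.X/.XX] d4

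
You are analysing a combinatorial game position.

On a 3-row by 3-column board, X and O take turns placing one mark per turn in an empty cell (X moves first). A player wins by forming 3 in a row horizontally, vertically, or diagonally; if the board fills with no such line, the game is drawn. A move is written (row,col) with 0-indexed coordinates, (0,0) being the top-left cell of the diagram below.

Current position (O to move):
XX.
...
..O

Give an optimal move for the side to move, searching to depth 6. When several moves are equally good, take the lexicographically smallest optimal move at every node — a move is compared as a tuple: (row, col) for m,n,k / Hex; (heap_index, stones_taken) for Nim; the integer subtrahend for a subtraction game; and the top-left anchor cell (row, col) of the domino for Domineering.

ply 1, O at XX./.../..O | (0,2)=+1→XXO/.../..O*; (1,0)=-1→XX./O../..O; (1,1)=-1→XX./.O./..O; (1,2)=-1→XX./..O/..O; (2,0)=-1→XX./.../O.O; (2,1)=-1→XX./.../.OO
ply 2, X at XXO/.../..O | (1,0)=-1→XXO/X../..O*; (1,1)=-1→XXO/.X./..O; (1,2)=-1→XXO/..X/..O; (2,0)=-1→XXO/.../X.O; (2,1)=-1→XXO/.../.XO
ply 3, O at XXO/X../..O | (1,1)=-1→XXO/XO./..O; (1,2)=+1→XXO/X.O/..O*; (2,0)=+1→XXO/X../O.O; (2,1)=-1→XXO/X../.OO
ply 4: XXO/X.O/..O is terminal -1 (X); from XX./.../..O depth 6

O's best at [XX./.../..O]: (0,2)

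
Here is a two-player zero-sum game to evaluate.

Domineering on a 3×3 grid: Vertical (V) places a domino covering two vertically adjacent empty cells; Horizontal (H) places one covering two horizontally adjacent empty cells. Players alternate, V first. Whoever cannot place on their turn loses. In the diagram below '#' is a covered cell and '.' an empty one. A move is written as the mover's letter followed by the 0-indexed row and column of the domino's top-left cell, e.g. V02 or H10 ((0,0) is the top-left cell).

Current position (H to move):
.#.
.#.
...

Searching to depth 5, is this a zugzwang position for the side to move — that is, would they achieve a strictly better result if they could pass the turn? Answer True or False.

[.#./.#./...] H move#1: H20:-1/.#./.#./##.*, H21:-1/.#./.#./.##
[.#./.#./##.] V move#2: V00:+1/##./##./##.*, V02:+1/.##/.##/##., V12:+1/.#./.##/###
[##./##./##.] end (terminal -1, H#3); searched .#./.#./... to 5
if H skipped the turn, V would face:
~ [.#./.#./...] V move#1: V00:+1/##./##./...*, V02:+1/.##/.##/..., V10:+1/.#./##./#.., V12:+1/.#./.##/..#
~ [##./##./...] H move#2: H20:-1/##./##./##.*, H21:-1/##./##./.##
~ [##./##./##.] V move#3: V02:+1/###/###/##.*, V12:+1/##./###/###
~ [###/###/##.] end (terminal -1, H#4); searched .#./.#./... to 5
compare (H): move=-1 vs pass=-1

zugzwang(.#./.#./..., H) = False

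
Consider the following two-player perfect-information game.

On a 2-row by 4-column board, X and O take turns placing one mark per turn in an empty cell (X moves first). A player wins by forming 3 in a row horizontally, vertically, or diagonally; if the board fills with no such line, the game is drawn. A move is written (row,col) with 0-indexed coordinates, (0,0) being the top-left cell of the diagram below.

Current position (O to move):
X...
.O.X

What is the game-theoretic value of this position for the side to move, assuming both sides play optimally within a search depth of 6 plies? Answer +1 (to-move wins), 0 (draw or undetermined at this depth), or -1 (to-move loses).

ply 1, O at X.../.O.X | (0,1)=+0→XO../.O.X*; (0,2)=+0→X.O./.O.X; (0,3)=+0→X..O/.O.X; (1,0)=+0→X.../OO.X; (1,2)=+0→X.../.OOX
ply 2, X at XO../.O.X | (0,2)=+0→XOX./.O.X*; (0,3)=+0→XO.X/.O.X; (1,0)=+0→XO../XO.X; (1,2)=+0→XO../.OXX
ply 3, O at XOX./.O.X | (0,3)=+0→XOXO/.O.X*; (1,0)=+0→XOX./OO.X; (1,2)=+0→XOX./.OOX
ply 4, X at XOXO/.O.X | (1,0)=+0→XOXO/XO.X*; (1,2)=+0→XOXO/.OXX
ply 5, O at XOXO/XO.X | (1,2)=+0→XOXO/XOOX*
ply 6: XOXO/XOOX is terminal +0 (X); from X.../.O.X depth 6

value(X.../.O.X, O) = 0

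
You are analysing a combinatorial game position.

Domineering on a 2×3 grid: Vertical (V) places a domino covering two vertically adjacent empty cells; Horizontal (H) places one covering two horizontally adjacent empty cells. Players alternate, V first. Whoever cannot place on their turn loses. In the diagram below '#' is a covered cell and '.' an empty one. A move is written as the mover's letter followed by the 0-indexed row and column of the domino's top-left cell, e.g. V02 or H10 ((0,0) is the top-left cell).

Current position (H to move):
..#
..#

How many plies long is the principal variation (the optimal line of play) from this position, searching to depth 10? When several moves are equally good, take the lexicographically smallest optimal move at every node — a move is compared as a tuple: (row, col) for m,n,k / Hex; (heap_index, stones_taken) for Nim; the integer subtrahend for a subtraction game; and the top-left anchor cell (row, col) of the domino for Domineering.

[..#/..#] H move#1: H00:+1/###/..#*, H10:+1/..#/###
[###/..#] end (terminal -1, V#2); searched ..#/..# to 10

PV length from [..#/..#]: 1 ply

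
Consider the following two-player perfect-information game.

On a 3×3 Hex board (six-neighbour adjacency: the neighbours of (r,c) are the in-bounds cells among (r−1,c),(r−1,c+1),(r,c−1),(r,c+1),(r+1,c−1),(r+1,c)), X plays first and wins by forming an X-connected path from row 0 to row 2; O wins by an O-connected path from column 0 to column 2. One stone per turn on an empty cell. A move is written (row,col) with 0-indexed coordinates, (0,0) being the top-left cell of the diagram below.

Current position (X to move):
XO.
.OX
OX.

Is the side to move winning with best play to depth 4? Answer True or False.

X winning at [XO./.OX/OX.]: True

p1 X@[XO./.OX/OX.]: (0,2)[XOX/.OX/OX.]+1* (1,0)[XO./XOX/OX.]-1 (2,2)[XO./.OX/OXX]-1
p2 O@[XOX/.OX/OX.] terminal -1; root [XO./.OX/OX.] d4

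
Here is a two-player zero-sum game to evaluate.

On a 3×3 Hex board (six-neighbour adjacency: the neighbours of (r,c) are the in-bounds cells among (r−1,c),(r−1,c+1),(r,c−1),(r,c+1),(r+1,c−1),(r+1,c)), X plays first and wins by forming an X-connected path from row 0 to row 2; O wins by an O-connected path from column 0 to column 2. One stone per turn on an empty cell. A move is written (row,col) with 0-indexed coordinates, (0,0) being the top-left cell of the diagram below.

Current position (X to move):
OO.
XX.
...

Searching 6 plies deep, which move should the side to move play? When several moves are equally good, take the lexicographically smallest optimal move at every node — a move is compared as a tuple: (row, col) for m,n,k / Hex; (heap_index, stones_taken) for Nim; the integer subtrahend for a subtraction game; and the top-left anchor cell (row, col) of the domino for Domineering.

X's best at [OO./XX./...]: (0,2)

p1 X@[OO./XX./...]: (0,2)[OOX/XX./...]+1* (1,2)[OO./XXX/...]-1 (2,0)[OO./XX./X..]-1 (2,1)[OO./XX./.X.]-1 (2,2)[OO./XX./..X]-1
p2 O@[OOX/XX./...]: (1,2)[OOX/XXO/...]-1* (2,0)[OOX/XX./O..]-1 (2,1)[OOX/XX./.O.]-1 (2,2)[OOX/XX./..O]-1
p3 X@[OOX/XXO/...]: (2,0)[OOX/XXO/X..]+1* (2,1)[OOX/XXO/.X.]+1 (2,2)[OOX/XXO/..X]+1
p4 O@[OOX/XXO/X..] terminal -1; root [OO./XX./...] d6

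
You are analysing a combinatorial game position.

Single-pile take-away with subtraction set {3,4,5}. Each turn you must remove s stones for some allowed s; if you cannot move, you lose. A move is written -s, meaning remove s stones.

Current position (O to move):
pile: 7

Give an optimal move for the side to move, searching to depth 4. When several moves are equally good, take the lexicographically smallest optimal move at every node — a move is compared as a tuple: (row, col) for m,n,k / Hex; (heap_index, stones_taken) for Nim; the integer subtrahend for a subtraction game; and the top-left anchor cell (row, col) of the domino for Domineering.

p1 O@[7]: -3[4]-1 -4[3]-1 -5[2]+1*
p2 X@[2] terminal -1; root [7] d4

O's best at [7]: -5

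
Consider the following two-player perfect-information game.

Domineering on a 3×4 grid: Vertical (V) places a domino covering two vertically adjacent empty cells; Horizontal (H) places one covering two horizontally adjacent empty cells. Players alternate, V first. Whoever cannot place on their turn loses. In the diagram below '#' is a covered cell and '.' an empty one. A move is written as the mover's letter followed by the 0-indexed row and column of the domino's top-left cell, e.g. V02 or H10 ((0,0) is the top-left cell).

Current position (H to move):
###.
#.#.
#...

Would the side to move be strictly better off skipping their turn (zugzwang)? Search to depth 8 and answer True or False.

ply 1, H at ###./#.#./#... | H21=-1→###./#.#./###.*; H22=-1→###./#.#./#.##
ply 2, V at ###./#.#./###. | V03=+1→####/#.##/###.*; V13=+1→###./#.##/####
ply 3: ####/#.##/###. is terminal -1 (H); from ###./#.#./#... depth 8
pass branch (V moves first from the same position):
  | ply 1, V at ###./#.#./#... | V03=-1→####/#.##/#...; V11=+1→###./###./##..*; V13=-1→###./#.##/#..#
  | ply 2, H at ###./###./##.. | H22=-1→###./###./####*
  | ply 3, V at ###./###./#### | V03=+1→####/####/####*
  | ply 4: ####/####/#### is terminal -1 (H); from ###./#.#./#... depth 8
H moving scores -1; H passing scores -1

zugzwang(###./#.#./#..., H) = False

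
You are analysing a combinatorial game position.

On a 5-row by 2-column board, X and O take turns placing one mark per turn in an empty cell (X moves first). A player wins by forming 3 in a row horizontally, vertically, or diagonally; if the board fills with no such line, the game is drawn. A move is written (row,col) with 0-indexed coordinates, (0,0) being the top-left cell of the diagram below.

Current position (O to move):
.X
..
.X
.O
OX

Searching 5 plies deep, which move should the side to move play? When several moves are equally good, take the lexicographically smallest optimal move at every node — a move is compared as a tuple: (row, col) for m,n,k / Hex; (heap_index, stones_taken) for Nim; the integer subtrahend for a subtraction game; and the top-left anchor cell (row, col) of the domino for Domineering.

O's best at [.X/../.X/.O/OX]: (1,1)

ply 1, O at .X/../.X/.O/OX | (0,0)=-1→OX/../.X/.O/OX; (1,0)=-1→.X/O./.X/.O/OX; (1,1)=+0→.X/.O/.X/.O/OX*; (2,0)=-1→.X/../OX/.O/OX; (3,0)=-1→.X/../.X/OO/OX
ply 2, X at .X/.O/.X/.O/OX | (0,0)=+0→XX/.O/.X/.O/OX*; (1,0)=+0→.X/XO/.X/.O/OX; (2,0)=+0→.X/.O/XX/.O/OX; (3,0)=+0→.X/.O/.X/XO/OX
ply 3, O at XX/.O/.X/.O/OX | (1,0)=+0→XX/OO/.X/.O/OX*; (2,0)=+0→XX/.O/OX/.O/OX; (3,0)=+0→XX/.O/.X/OO/OX
ply 4, X at XX/OO/.X/.O/OX | (2,0)=+0→XX/OO/XX/.O/OX*; (3,0)=+0→XX/OO/.X/XO/OX
ply 5, O at XX/OO/XX/.O/OX | (3,0)=+0→XX/OO/XX/OO/OX*
ply 6: XX/OO/XX/OO/OX is terminal +0 (X); from .X/../.X/.O/OX depth 5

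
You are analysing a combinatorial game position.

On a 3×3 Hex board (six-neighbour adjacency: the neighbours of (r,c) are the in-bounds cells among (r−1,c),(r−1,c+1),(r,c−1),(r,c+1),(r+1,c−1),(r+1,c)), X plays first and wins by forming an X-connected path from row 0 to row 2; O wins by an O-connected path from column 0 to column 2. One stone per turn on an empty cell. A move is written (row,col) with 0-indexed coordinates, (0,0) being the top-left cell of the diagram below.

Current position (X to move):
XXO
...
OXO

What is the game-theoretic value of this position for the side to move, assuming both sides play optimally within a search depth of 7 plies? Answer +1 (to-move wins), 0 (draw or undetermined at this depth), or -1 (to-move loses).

value(XXO/.../OXO, X) = +1

[XXO/.../OXO] X move#1: (1,0):-1/XXO/X../OXO, (1,1):+1/XXO/.X./OXO*, (1,2):-1/XXO/..X/OXO
[XXO/.X./OXO] end (terminal -1, O#2); searched XXO/.../OXO to 7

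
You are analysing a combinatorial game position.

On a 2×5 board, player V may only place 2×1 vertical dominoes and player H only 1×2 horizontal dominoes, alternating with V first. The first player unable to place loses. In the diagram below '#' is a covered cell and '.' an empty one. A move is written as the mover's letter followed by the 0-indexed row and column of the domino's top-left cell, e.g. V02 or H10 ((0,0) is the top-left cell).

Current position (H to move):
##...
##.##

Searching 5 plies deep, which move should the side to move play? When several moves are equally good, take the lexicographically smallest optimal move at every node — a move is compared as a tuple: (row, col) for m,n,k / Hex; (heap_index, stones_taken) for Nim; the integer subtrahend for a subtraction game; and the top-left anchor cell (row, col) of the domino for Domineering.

[##.../##.##] H move#1: H02:+1/####./##.##*, H03:-1/##.##/##.##
[####./##.##] end (terminal -1, V#2); searched ##.../##.## to 5

H's best at [##.../##.##]: H02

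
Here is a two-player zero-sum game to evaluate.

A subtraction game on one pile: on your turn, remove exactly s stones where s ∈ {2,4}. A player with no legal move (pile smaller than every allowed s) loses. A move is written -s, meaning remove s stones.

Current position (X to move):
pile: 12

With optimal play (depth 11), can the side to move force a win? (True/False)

X winning at [12]: False

ply 1, X at 12 | -2=-1→10*; -4=-1→8
ply 2, O at 10 | -2=-1→8; -4=+1→6*
ply 3, X at 6 | -2=-1→4*; -4=-1→2
ply 4, O at 4 | -2=-1→2; -4=+1→0*
ply 5: 0 is terminal -1 (X); from 12 depth 11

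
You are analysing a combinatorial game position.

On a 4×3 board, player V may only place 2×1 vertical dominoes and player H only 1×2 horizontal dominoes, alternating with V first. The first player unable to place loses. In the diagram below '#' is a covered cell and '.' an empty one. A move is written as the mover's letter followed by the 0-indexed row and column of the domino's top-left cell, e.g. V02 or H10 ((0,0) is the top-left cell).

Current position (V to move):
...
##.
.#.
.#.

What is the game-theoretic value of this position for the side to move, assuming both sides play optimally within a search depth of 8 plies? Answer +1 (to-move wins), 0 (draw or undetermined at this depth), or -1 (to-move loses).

ply 1, V at .../##./.#./.#. | V02=+1→..#/###/.#./.#.*; V12=+1→.../###/.##/.#.; V20=+1→.../##./##./##.; V22=+1→.../##./.##/.##
ply 2, H at ..#/###/.#./.#. | H00=-1→###/###/.#./.#.*
ply 3, V at ###/###/.#./.#. | V20=+1→###/###/##./##.*; V22=+1→###/###/.##/.##
ply 4: ###/###/##./##. is terminal -1 (H); from .../##./.#./.#. depth 8

value(.../##./.#./.#., V) = +1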